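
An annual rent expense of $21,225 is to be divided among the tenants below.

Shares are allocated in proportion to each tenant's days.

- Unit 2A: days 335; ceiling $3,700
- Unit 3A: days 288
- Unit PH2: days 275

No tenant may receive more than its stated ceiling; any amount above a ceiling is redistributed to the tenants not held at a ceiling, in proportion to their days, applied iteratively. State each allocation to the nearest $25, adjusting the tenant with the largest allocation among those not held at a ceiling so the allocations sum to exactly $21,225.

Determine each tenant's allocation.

Sum of days: 898.
Unconstrained shares: Unit 2A 7,918.01; Unit 3A 6,807.13; Unit PH2 6,499.86.
Cap binds for Unit 2A ($3,700); balance $17,525 reallocated over remaining days 563.
Redistributed shares: Unit 3A 8,964.83 → $8,975; Unit PH2 8,560.17 → $8,550.

Unit 2A: $3,700 | Unit 3A: $8,975 | Unit PH2: $8,550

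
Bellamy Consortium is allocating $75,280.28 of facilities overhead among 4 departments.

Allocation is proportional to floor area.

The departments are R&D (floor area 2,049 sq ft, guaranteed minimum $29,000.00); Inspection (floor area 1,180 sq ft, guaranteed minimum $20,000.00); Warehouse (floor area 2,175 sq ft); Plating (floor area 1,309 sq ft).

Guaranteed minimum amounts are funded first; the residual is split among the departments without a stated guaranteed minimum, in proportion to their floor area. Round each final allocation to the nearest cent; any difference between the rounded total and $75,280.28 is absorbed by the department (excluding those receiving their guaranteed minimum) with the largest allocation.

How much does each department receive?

R&D: $29,000.00 | Inspection: $20,000.00 | Warehouse: $16,406.32 | Plating: $9,873.96

Guaranteed amounts: R&D $29,000.00; Inspection $20,000.00. Balance $26,280.28.
Balance split over remaining floor area 3,484: Warehouse 16,406.3172 → $16,406.32; Plating 9,873.9628 → $9,873.96.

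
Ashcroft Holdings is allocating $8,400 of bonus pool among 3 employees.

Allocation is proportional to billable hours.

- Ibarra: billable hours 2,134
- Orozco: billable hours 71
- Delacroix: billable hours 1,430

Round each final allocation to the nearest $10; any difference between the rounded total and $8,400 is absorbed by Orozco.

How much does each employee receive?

Ibarra: $4,930 · Orozco: $170 · Delacroix: $3,300

Combined billable hours = 3,635.
Unrounded shares: Ibarra 2,134/3,635 × $8,400 = 4,931.39; Orozco 71/3,635 × $8,400 = 164.07; Delacroix 1,430/3,635 × $8,400 = 3,304.54.
Rounded to nearest $10: Ibarra $4,930; Orozco $160; Delacroix $3,300. Sum = $8,390.
Difference $8,400 − $8,390 = +$10 applied to Orozco: Orozco becomes $170.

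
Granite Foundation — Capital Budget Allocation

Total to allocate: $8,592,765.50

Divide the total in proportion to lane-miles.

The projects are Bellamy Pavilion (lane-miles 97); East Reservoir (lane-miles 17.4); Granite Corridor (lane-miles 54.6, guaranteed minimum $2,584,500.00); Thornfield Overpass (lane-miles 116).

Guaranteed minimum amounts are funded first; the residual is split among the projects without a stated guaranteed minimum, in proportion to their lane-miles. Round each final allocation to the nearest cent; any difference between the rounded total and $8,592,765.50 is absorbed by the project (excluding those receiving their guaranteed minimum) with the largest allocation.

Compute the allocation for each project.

Bellamy Pavilion: $2,529,521.50; East Reservoir: $453,749.22; Granite Corridor: $2,584,500.00; Thornfield Overpass: $3,024,994.78

Fund the minimums — Granite Corridor $2,584,500.00. Balance $6,008,265.50.
Balance split over remaining lane-miles 230.4: Bellamy Pavilion 2,529,521.4996 → $2,529,521.50; East Reservoir 453,749.2174 → $453,749.22; Thornfield Overpass 3,024,994.7830 → $3,024,994.78.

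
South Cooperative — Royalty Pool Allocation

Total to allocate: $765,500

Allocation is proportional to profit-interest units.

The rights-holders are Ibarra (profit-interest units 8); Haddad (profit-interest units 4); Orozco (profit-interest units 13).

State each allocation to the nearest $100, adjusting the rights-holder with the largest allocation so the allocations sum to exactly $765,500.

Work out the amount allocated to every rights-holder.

Sum of profit-interest units: 25.
Raw shares: Ibarra 8/25 × $765,500 = 244,960.00; Haddad 4/25 × $765,500 = 122,480.00; Orozco 13/25 × $765,500 = 398,060.00.
After rounding ($100): Ibarra $245,000; Haddad $122,500; Orozco $398,100. Sum = $765,600.
Difference $765,500 − $765,600 = −$100 applied to largest allocation (Orozco): Orozco becomes $398,000.

Ibarra: $245,000; Haddad: $122,500; Orozco: $398,000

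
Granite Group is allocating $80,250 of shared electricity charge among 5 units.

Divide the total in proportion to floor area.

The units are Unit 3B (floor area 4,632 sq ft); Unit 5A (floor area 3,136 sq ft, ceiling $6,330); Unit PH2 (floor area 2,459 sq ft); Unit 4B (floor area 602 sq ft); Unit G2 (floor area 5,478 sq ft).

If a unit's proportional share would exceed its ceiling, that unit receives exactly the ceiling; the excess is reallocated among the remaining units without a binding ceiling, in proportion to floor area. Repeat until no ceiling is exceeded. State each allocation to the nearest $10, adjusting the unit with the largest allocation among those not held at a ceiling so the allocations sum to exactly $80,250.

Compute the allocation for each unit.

Floor area total: 16,307.
Pro-rata shares before constraints: Unit 3B 22,794.996; Unit 5A 15,432.88; Unit PH2 12,101.23; Unit 4B 2,962.56; Unit G2 26,958.33.
Cap binds for Unit 5A ($6,330); balance $73,920 reallocated over remaining floor area 13,171.
Shares after redistribution: Unit 3B 25,996.31 → $26,000; Unit PH2 13,800.72 → $13,800; Unit 4B 3,378.62 → $3,380; Unit G2 30,744.34 → $30,740.

Unit 3B: $26,000 · Unit 5A: $6,330 · Unit PH2: $13,800 · Unit 4B: $3,380 · Unit G2: $30,740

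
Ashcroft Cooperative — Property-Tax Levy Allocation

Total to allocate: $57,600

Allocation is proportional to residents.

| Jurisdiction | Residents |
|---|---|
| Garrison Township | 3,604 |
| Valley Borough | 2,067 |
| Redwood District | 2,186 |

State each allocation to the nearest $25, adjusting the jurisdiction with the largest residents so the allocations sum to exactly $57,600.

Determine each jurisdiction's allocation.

Garrison Township: $26,425; Valley Borough: $15,150; Redwood District: $16,025

Residents total: 3,604 + 2,067 + 2,186 = 7,857.
Raw shares: Garrison Township 26,421.08; Valley Borough 15,153.26; Redwood District 16,025.66.
At nearest $25: Garrison Township $26,425; Valley Borough $15,150; Redwood District $16,025. Sum = $57,600.
No rounding difference to absorb.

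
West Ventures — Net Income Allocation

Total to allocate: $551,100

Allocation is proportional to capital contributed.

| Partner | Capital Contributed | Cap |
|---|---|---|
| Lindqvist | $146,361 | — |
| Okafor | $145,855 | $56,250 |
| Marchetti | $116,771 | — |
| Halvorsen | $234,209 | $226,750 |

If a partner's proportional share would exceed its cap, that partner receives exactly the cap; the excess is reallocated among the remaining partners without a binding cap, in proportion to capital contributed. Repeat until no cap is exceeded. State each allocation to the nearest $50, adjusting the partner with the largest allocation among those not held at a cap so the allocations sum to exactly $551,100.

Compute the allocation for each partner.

Lindqvist: $149,100 | Okafor: $56,250 | Marchetti: $119,000 | Halvorsen: $226,750

Sum of capital contributed: 643,196.
Proportional shares (ignoring caps): Lindqvist 125,404.30; Okafor 124,970.76; Marchetti 100,051.15; Halvorsen 200,673.79.
Held at cap: Okafor ($56,250); residual $494,850 reallocated over remaining capital contributed 497,341.
Held at cap: Halvorsen ($226,750); residual $268,100 reallocated over remaining capital contributed 263,132.
Redistributed shares: Lindqvist 149,124.33 → $149,100; Marchetti 118,975.67 → $119,000.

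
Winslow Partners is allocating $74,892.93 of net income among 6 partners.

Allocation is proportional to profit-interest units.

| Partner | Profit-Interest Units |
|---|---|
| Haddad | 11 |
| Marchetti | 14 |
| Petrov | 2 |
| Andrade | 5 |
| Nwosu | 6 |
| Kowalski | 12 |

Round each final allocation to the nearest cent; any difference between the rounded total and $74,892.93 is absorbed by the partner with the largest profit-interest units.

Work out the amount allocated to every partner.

Profit-interest units total: 11 + 14 + 2 + 5 + 6 + 12 = 50.
Proportional shares: Haddad 16,476.4446; Marchetti 20,970.0204; Petrov 2,995.7172; Andrade 7,489.2930; Nwosu 8,987.1516; Kowalski 17,974.3032.
Rounded to nearest cent: Haddad $16,476.44; Marchetti $20,970.02; Petrov $2,995.72; Andrade $7,489.29; Nwosu $8,987.15; Kowalski $17,974.30. Sum = $74,892.92.
Difference $74,892.93 − $74,892.92 = +$0.01 applied to largest profit-interest units (Marchetti): Marchetti becomes $20,970.03.

Haddad: $16,476.44 | Marchetti: $20,970.03 | Petrov: $2,995.72 | Andrade: $7,489.29 | Nwosu: $8,987.15 | Kowalski: $17,974.30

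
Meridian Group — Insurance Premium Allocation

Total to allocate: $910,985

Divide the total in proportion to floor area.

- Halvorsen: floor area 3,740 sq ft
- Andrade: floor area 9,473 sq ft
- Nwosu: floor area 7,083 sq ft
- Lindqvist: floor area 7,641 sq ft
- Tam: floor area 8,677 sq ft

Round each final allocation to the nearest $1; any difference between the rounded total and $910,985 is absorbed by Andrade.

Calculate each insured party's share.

Sum of floor area: 36,614.
Proportional shares: Halvorsen 3,740/36,614 × $910,985 = 93,054.13; Andrade 9,473/36,614 × $910,985 = 235,695.66; Nwosu 7,083/36,614 × $910,985 = 176,230.59; Lindqvist 7,641/36,614 × $910,985 = 190,114.07; Tam 8,677/36,614 × $910,985 = 215,890.56.
Rounded to nearest $1: Halvorsen $93,054; Andrade $235,696; Nwosu $176,231; Lindqvist $190,114; Tam $215,891. Sum = $910,986.
Difference $910,985 − $910,986 = −$1 applied to Andrade: Andrade becomes $235,695.

Halvorsen: $93,054 · Andrade: $235,695 · Nwosu: $176,231 · Lindqvist: $190,114 · Tam: $215,891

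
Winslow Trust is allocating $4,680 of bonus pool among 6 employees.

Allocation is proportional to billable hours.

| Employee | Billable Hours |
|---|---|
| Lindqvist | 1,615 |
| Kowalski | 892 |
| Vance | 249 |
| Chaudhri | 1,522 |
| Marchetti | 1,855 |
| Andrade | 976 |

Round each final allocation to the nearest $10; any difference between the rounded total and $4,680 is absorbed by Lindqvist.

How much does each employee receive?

Lindqvist: $1,070 | Kowalski: $590 | Vance: $160 | Chaudhri: $1,000 | Marchetti: $1,220 | Andrade: $640

Sum of billable hours: 7,109.
Raw shares: Lindqvist 1,615/7,109 × $4,680 = 1,063.19; Kowalski 892/7,109 × $4,680 = 587.22; Vance 249/7,109 × $4,680 = 163.92; Chaudhri 1,522/7,109 × $4,680 = 1,001.96; Marchetti 1,855/7,109 × $4,680 = 1,221.18; Andrade 976/7,109 × $4,680 = 642.52.
After rounding ($10): Lindqvist $1,060; Kowalski $590; Vance $160; Chaudhri $1,000; Marchetti $1,220; Andrade $640. Sum = $4,670.
Difference $4,680 − $4,670 = +$10 applied to Lindqvist: Lindqvist becomes $1,070.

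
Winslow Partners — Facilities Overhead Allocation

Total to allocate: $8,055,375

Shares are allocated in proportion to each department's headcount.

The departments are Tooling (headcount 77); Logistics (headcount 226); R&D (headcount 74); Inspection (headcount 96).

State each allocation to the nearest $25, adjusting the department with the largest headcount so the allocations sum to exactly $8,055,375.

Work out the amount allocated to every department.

Tooling: $1,311,350; Logistics: $3,848,850; R&D: $1,260,250; Inspection: $1,634,925

Combined headcount = 473.
Unrounded shares: Tooling 77/473 × $8,055,375 = 1,311,340.12; Logistics 226/473 × $8,055,375 = 3,848,868.39; R&D 74/473 × $8,055,375 = 1,260,248.94; Inspection 96/473 × $8,055,375 = 1,634,917.55.
After rounding ($25): Tooling $1,311,350; Logistics $3,848,875; R&D $1,260,250; Inspection $1,634,925. Sum = $8,055,400.
Difference $8,055,375 − $8,055,400 = −$25 applied to largest headcount (Logistics): Logistics becomes $3,848,850.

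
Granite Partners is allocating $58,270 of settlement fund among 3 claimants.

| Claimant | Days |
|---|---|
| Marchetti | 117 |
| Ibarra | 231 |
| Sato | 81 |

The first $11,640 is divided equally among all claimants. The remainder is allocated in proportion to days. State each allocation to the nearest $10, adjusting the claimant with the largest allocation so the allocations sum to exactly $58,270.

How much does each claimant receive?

First tranche $11,640 split equally: $3,880 each.
Remainder $46,630 by days (total 429): Marchetti 12,717.27 → $12,720; Ibarra 25,108.46 → $25,110; Sato 8,804.27 → $8,800.
Totals: Marchetti $3,880 + $12,720 = $16,600; Ibarra $3,880 + $25,110 = $28,990; Sato $3,880 + $8,800 = $12,680.

Marchetti: $16,600 · Ibarra: $28,990 · Sato: $12,680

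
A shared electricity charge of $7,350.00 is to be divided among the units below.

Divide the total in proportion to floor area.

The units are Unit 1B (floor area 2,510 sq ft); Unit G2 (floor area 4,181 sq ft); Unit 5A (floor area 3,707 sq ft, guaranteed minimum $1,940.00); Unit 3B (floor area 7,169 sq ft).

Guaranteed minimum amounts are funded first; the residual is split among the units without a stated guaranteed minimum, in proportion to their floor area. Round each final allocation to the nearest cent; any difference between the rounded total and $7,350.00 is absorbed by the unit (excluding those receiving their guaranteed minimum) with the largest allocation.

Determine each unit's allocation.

Unit 1B: $979.73; Unit G2: $1,631.98; Unit 5A: $1,940.00; Unit 3B: $2,798.29

Guaranteed amounts: Unit 5A $1,940.00. Remaining pool $5,410.00.
Remaining pool split over remaining floor area 13,860: Unit 1B 979.7330 → $979.73; Unit G2 1,631.9776 → $1,631.98; Unit 3B 2,798.2893 → $2,798.29.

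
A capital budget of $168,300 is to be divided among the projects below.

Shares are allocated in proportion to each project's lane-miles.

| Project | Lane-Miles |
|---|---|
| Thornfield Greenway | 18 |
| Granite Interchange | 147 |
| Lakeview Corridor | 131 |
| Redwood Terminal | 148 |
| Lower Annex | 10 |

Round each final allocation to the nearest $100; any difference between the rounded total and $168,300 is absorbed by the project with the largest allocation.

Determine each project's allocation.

Thornfield Greenway: $6,700; Granite Interchange: $54,500; Lakeview Corridor: $48,600; Redwood Terminal: $54,800; Lower Annex: $3,700

Sum of lane-miles: 454.
Unrounded shares: Thornfield Greenway 18/454 × $168,300 = 6,672.69; Granite Interchange 147/454 × $168,300 = 54,493.61; Lakeview Corridor 131/454 × $168,300 = 48,562.33; Redwood Terminal 148/454 × $168,300 = 54,864.32; Lower Annex 10/454 × $168,300 = 3,707.05.
After rounding ($100): Thornfield Greenway $6,700; Granite Interchange $54,500; Lakeview Corridor $48,600; Redwood Terminal $54,900; Lower Annex $3,700. Sum = $168,400.
Difference $168,300 − $168,400 = −$100 applied to largest allocation (Redwood Terminal): Redwood Terminal becomes $54,800.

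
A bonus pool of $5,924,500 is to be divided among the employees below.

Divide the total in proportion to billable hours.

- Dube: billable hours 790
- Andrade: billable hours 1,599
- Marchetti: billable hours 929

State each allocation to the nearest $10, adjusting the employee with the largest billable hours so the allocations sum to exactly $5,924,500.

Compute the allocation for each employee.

Sum of billable hours: 3,318.
Unrounded shares: Dube 790/3,318 × $5,924,500 = 1,410,595.24; Andrade 1,599/3,318 × $5,924,500 = 2,855,116.18; Marchetti 929/3,318 × $5,924,500 = 1,658,788.58.
After rounding ($10): Dube $1,410,600; Andrade $2,855,120; Marchetti $1,658,790. Sum = $5,924,510.
Difference $5,924,500 − $5,924,510 = −$10 applied to largest billable hours (Andrade): Andrade becomes $2,855,110.

Dube: $1,410,600 | Andrade: $2,855,110 | Marchetti: $1,658,790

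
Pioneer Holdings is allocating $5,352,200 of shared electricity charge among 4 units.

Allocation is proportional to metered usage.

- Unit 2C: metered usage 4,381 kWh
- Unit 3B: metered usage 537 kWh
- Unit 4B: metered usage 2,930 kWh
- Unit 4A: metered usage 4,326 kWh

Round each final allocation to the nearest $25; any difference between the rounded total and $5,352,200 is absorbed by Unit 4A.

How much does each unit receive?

Unit 2C: $1,926,075 · Unit 3B: $236,100 · Unit 4B: $1,288,150 · Unit 4A: $1,901,875

Combined metered usage = 12,174.
Proportional shares: Unit 2C 4,381/12,174 × $5,352,200 = 1,926,070.99; Unit 3B 537/12,174 × $5,352,200 = 236,087.68; Unit 4B 2,930/12,174 × $5,352,200 = 1,288,150.65; Unit 4A 4,326/12,174 × $5,352,200 = 1,901,890.69.
Rounded to nearest $25: Unit 2C $1,926,075; Unit 3B $236,100; Unit 4B $1,288,150; Unit 4A $1,901,900. Sum = $5,352,225.
Difference $5,352,200 − $5,352,225 = −$25 applied to Unit 4A: Unit 4A becomes $1,901,875.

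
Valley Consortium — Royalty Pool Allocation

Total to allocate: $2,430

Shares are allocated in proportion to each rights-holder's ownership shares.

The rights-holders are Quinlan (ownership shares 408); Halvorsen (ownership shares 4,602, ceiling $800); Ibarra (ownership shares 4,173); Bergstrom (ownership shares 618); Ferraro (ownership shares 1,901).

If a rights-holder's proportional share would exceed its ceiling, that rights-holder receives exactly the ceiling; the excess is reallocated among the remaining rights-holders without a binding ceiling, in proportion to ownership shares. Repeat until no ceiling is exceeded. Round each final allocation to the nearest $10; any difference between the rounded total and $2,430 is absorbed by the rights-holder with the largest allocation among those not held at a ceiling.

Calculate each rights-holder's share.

Quinlan: $90 · Halvorsen: $800 · Ibarra: $960 · Bergstrom: $140 · Ferraro: $440

Total ownership shares = 11,702.
Pro-rata shares before constraints: Quinlan 84.72; Halvorsen 955.64; Ibarra 866.55; Bergstrom 128.33; Ferraro 394.76.
Held at cap: Halvorsen ($800); remaining pool $1,630 reallocated over remaining ownership shares 7,100.
Remaining shares: Quinlan 93.67 → $90; Ibarra 958.03 → $960; Bergstrom 141.88 → $140; Ferraro 436.43 → $440.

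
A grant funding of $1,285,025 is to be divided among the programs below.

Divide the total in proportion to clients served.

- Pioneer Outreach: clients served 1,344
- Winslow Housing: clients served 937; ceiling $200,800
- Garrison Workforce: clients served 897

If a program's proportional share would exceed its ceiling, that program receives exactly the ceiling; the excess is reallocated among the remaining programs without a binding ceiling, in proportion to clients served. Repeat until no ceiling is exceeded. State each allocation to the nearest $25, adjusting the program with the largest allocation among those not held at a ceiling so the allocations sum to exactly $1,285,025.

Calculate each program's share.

Sum of clients served: 3,178.
Unconstrained shares: Pioneer Outreach 543,446.70; Winslow Housing 378,876.16; Garrison Workforce 362,702.15.
Held at cap: Winslow Housing ($200,800); remaining pool $1,084,225 reallocated over remaining clients served 2,241.
Redistributed shares: Pioneer Outreach 650,244.71 → $650,250; Garrison Workforce 433,980.29 → $433,975.

Pioneer Outreach: $650,250; Winslow Housing: $200,800; Garrison Workforce: $433,975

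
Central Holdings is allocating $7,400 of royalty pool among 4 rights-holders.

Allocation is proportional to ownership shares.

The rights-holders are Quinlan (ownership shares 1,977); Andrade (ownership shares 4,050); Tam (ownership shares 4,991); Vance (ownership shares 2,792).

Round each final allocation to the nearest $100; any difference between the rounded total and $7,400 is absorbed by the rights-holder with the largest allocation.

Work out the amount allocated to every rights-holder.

Quinlan: $1,100; Andrade: $2,200; Tam: $2,600; Vance: $1,500

Combined ownership shares = 13,810.
Unrounded shares: Quinlan 1,977/13,810 × $7,400 = 1,059.36; Andrade 4,050/13,810 × $7,400 = 2,170.17; Tam 4,991/13,810 × $7,400 = 2,674.40; Vance 2,792/13,810 × $7,400 = 1,496.08.
At nearest $100: Quinlan $1,100; Andrade $2,200; Tam $2,700; Vance $1,500. Sum = $7,500.
Difference $7,400 − $7,500 = −$100 applied to largest allocation (Tam): Tam becomes $2,600.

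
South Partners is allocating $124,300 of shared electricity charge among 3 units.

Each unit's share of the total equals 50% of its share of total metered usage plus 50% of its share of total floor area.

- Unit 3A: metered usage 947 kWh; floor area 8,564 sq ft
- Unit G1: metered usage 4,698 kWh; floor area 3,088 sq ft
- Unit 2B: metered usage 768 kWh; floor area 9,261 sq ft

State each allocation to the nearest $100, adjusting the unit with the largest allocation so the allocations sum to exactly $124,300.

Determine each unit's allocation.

Metered usage total 6,413; floor area total 20,913.
Blended shares (50% metered usage + 50% floor area): Unit 3A 0.2786; Unit G1 0.4401; Unit 2B 0.2813.
Unrounded shares: Unit 3A 34,628.42; Unit G1 54,706.53; Unit 2B 34,965.05.
Rounded to nearest $100: Unit 3A $34,600; Unit G1 $54,700; Unit 2B $35,000. Sum = $124,300.
No rounding difference to absorb.

Unit 3A: $34,600 · Unit G1: $54,700 · Unit 2B: $35,000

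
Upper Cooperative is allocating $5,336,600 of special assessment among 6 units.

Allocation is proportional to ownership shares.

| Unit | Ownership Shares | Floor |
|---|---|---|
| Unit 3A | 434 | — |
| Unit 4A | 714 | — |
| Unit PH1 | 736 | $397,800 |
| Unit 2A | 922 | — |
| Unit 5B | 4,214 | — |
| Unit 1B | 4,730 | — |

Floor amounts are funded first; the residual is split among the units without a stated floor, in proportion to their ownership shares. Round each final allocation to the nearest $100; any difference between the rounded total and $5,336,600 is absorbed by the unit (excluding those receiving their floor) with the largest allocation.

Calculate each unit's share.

Unit 3A: $194,600 | Unit 4A: $320,200 | Unit PH1: $397,800 | Unit 2A: $413,400 | Unit 5B: $1,889,600 | Unit 1B: $2,121,000

Minimums first: Unit PH1 $397,800. Remaining pool $4,938,800.
Remaining pool split over remaining ownership shares 11,014: Unit 3A 194,610.42 → $194,600; Unit 4A 320,165.53 → $320,200; Unit 2A 413,435.05 → $413,400; Unit 5B 1,889,604.43 → $1,889,600; Unit 1B 2,120,984.57 → $2,121,000.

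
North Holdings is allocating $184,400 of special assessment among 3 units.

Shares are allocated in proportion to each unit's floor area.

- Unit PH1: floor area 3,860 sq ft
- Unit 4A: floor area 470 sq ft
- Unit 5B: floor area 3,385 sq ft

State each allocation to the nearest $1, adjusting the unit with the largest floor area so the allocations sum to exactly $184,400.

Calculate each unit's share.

Unit PH1: $92,259; Unit 4A: $11,234; Unit 5B: $80,907

Sum of floor area: 3,860 + 470 + 3,385 = 7,715.
Unrounded shares: Unit PH1 92,259.75; Unit 4A 11,233.70; Unit 5B 80,906.55.
After rounding ($1): Unit PH1 $92,260; Unit 4A $11,234; Unit 5B $80,907. Sum = $184,401.
Difference $184,400 − $184,401 = −$1 applied to largest floor area (Unit PH1): Unit PH1 becomes $92,259.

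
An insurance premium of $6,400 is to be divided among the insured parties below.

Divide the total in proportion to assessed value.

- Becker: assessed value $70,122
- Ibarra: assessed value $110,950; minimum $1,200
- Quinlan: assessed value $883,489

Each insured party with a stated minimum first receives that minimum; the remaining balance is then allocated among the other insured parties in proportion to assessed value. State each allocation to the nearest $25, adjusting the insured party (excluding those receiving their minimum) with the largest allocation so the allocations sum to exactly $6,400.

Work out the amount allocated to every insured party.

Guaranteed amounts: Ibarra $1,200. Remaining pool $5,200.
Remaining pool split over remaining assessed value 953,611: Becker 382.37 → $375; Quinlan 4,817.63 → $4,825.

Becker: $375; Ibarra: $1,200; Quinlan: $4,825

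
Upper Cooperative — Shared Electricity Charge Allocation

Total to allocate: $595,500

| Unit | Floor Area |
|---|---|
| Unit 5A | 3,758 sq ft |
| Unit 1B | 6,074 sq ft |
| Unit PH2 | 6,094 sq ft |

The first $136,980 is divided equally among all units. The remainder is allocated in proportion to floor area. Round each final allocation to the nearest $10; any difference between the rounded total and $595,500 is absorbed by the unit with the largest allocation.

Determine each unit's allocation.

First tranche $136,980 split equally: $45,660 each.
Remainder $458,520 by floor area (total 15,926): Unit 5A 108,195.29 → $108,200; Unit 1B 174,874.45 → $174,870; Unit PH2 175,450.26 → $175,450.
Totals: Unit 5A $45,660 + $108,200 = $153,860; Unit 1B $45,660 + $174,870 = $220,530; Unit PH2 $45,660 + $175,450 = $221,110.

Unit 5A: $153,860 | Unit 1B: $220,530 | Unit PH2: $221,110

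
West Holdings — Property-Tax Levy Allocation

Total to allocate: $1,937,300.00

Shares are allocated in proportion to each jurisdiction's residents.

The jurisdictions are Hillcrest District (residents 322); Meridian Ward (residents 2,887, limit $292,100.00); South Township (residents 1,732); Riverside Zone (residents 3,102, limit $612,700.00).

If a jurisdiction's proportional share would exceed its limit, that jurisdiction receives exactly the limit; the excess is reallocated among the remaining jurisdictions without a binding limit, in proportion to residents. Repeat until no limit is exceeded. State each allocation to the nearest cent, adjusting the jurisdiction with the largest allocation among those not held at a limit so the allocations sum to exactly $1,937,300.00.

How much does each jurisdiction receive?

Total residents = 8,043.
Pro-rata shares before constraints: Hillcrest District 77,559.4430; Meridian Ward 695,385.4408; South Township 417,183.0909; Riverside Zone 747,172.0254.
Held at cap: Meridian Ward ($292,100.00), Riverside Zone ($612,700.00); balance $1,032,500.00 reallocated over remaining residents 2,054.
Remaining shares: Hillcrest District 161,862.2201 → $161,862.22; South Township 870,637.7799 → $870,637.78.

Hillcrest District: $161,862.22 · Meridian Ward: $292,100.00 · South Township: $870,637.78 · Riverside Zone: $612,700.00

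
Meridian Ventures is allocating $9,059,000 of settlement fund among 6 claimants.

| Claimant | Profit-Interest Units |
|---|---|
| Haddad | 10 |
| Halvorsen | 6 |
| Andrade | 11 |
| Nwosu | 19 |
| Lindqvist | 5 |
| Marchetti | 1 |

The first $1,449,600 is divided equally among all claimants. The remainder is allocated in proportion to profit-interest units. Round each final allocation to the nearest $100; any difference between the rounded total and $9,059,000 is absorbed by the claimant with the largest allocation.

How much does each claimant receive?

Equal tier: $1,449,600 ÷ 6 = $241,600 apiece.
Remainder $7,609,400 by profit-interest units (total 52): Haddad 1,463,346.15 → $1,463,300; Halvorsen 878,007.69 → $878,000; Andrade 1,609,680.77 → $1,609,700; Nwosu 2,780,357.69 → $2,780,400; Lindqvist 731,673.08 → $731,700; Marchetti 146,334.62 → $146,300.
Totals: Haddad $241,600 + $1,463,300 = $1,704,900; Halvorsen $241,600 + $878,000 = $1,119,600; Andrade $241,600 + $1,609,700 = $1,851,300; Nwosu $241,600 + $2,780,400 = $3,022,000; Lindqvist $241,600 + $731,700 = $973,300; Marchetti $241,600 + $146,300 = $387,900.

Haddad: $1,704,900; Halvorsen: $1,119,600; Andrade: $1,851,300; Nwosu: $3,022,000; Lindqvist: $973,300; Marchetti: $387,900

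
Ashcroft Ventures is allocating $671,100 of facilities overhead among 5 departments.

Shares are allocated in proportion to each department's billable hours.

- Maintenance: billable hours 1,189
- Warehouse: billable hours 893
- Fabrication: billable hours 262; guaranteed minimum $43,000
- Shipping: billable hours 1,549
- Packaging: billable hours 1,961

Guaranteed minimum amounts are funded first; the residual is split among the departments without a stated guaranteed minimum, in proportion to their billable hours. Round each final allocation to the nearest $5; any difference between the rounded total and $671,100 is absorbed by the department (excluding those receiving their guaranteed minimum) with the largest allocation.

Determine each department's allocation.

Maintenance: $133,550 | Warehouse: $100,305 | Fabrication: $43,000 | Shipping: $173,985 | Packaging: $220,260

Guaranteed amounts: Fabrication $43,000. Balance $628,100.
Balance split over remaining billable hours 5,592: Maintenance 133,549.87 → $133,550; Warehouse 100,302.81 → $100,305; Shipping 173,985.50 → $173,985; Packaging 220,261.82 → $220,260.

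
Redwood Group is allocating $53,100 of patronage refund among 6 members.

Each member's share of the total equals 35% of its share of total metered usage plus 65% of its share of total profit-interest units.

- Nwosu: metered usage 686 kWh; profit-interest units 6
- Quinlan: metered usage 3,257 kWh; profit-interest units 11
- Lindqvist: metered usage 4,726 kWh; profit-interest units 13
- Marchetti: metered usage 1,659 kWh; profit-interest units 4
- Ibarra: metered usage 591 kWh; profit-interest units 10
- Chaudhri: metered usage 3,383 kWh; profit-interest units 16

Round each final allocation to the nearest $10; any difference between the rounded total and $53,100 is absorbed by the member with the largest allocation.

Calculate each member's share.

Nwosu: $4,340 · Quinlan: $10,560 · Lindqvist: $13,620 · Marchetti: $4,460 · Ibarra: $6,520 · Chaudhri: $13,600

Totals — metered usage 14,302, profit-interest units 60.
Combined weights (35% metered usage + 65% profit-interest units): Nwosu 0.0818; Quinlan 0.1989; Lindqvist 0.2565; Marchetti 0.0839; Ibarra 0.1228; Chaudhri 0.2561.
Unrounded shares: Nwosu 4,342.94; Quinlan 10,560.12; Lindqvist 13,619.54; Marchetti 4,456.82; Ibarra 6,520.49; Chaudhri 13,600.10.
Rounded to nearest $10: Nwosu $4,340; Quinlan $10,560; Lindqvist $13,620; Marchetti $4,460; Ibarra $6,520; Chaudhri $13,600. Sum = $53,100.
No rounding difference to absorb.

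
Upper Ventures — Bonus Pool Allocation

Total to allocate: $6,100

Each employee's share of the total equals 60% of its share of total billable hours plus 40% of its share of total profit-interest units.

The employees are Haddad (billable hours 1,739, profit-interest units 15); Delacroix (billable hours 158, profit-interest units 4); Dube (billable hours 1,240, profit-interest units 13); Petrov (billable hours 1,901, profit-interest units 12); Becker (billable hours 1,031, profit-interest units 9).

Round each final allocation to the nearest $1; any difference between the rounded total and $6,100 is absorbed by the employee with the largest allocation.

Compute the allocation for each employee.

Billable hours total 6,069; profit-interest units total 53.
Blended shares (60% billable hours + 40% profit-interest units): Haddad 0.2851; Delacroix 0.0458; Dube 0.2207; Petrov 0.2785; Becker 0.1699.
Raw shares: Haddad 1,739.30; Delacroix 279.44; Dube 1,346.29; Petrov 1,698.88; Becker 1,036.10.
Rounded to nearest $1: Haddad $1,739; Delacroix $279; Dube $1,346; Petrov $1,699; Becker $1,036. Sum = $6,099.
Difference $6,100 − $6,099 = +$1 applied to largest allocation (Haddad): Haddad becomes $1,740.

Haddad: $1,740; Delacroix: $279; Dube: $1,346; Petrov: $1,699; Becker: $1,036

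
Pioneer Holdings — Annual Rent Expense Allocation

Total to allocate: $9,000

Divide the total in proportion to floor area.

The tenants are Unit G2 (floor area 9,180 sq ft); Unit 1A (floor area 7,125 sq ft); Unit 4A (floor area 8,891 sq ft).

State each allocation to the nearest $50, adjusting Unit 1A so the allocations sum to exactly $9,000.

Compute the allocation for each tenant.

Unit G2: $3,300 | Unit 1A: $2,500 | Unit 4A: $3,200

Combined floor area = 25,196.
Proportional shares: Unit G2 9,180/25,196 × $9,000 = 3,279.09; Unit 1A 7,125/25,196 × $9,000 = 2,545.05; Unit 4A 8,891/25,196 × $9,000 = 3,175.86.
Rounded to nearest $50: Unit G2 $3,300; Unit 1A $2,550; Unit 4A $3,200. Sum = $9,050.
Difference $9,000 − $9,050 = −$50 applied to Unit 1A: Unit 1A becomes $2,500.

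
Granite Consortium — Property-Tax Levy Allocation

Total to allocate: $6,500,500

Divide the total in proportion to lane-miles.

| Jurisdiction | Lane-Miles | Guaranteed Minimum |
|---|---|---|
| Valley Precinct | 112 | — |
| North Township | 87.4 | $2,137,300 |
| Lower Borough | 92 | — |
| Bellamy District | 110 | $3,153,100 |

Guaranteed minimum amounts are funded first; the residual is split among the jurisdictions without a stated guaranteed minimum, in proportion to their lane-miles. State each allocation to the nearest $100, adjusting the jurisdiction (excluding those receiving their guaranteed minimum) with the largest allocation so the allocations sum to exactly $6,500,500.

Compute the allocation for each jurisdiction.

Fund the minimums — North Township $2,137,300; Bellamy District $3,153,100. Remaining pool $1,210,100.
Remaining pool split over remaining lane-miles 204: Valley Precinct 664,368.63 → $664,400; Lower Borough 545,731.37 → $545,700.

Valley Precinct: $664,400 | North Township: $2,137,300 | Lower Borough: $545,700 | Bellamy District: $3,153,100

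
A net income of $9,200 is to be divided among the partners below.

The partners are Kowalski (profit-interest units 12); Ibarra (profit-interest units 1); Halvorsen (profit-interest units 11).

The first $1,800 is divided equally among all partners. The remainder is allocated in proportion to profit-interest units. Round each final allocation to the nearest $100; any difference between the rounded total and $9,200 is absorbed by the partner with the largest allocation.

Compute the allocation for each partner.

Kowalski: $4,300 | Ibarra: $900 | Halvorsen: $4,000

First tranche $1,800 split equally: $600 each.
Remainder $7,400 by profit-interest units (total 24): Kowalski 3,700.00 → $3,700; Ibarra 308.33 → $300; Halvorsen 3,391.67 → $3,400.
Totals: Kowalski $600 + $3,700 = $4,300; Ibarra $600 + $300 = $900; Halvorsen $600 + $3,400 = $4,000.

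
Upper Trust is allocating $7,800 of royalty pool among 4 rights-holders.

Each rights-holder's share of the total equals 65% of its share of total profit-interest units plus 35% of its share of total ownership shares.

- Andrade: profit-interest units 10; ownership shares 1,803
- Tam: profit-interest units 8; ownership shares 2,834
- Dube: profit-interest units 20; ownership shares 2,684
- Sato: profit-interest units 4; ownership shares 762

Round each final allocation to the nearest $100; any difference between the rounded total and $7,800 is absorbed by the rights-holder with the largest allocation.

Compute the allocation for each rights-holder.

Andrade: $1,800; Tam: $1,900; Dube: $3,400; Sato: $700

Totals — profit-interest units 42, ownership shares 8,083.
Blended shares (65% profit-interest units + 35% ownership shares): Andrade 0.2328; Tam 0.2465; Dube 0.4257; Sato 0.0949.
Proportional shares: Andrade 1,816.10; Tam 1,922.89; Dube 3,320.80; Sato 740.22.
At nearest $100: Andrade $1,800; Tam $1,900; Dube $3,300; Sato $700. Sum = $7,700.
Difference $7,800 − $7,700 = +$100 applied to largest allocation (Dube): Dube becomes $3,400.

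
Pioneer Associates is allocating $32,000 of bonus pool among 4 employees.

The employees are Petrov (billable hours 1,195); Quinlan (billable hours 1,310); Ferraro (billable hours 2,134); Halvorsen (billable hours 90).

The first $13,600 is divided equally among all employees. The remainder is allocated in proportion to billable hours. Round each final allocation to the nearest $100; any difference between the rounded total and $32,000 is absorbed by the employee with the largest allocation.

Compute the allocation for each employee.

Equal tier: $13,600 ÷ 4 = $3,400 apiece.
Remainder $18,400 by billable hours (total 4,729): Petrov 4,649.61 → $4,600; Quinlan 5,097.06 → $5,100; Ferraro 8,303.15 → $8,300; Halvorsen 350.18 → $400.
Totals: Petrov $3,400 + $4,600 = $8,000; Quinlan $3,400 + $5,100 = $8,500; Ferraro $3,400 + $8,300 = $11,700; Halvorsen $3,400 + $400 = $3,800.

Petrov: $8,000 | Quinlan: $8,500 | Ferraro: $11,700 | Halvorsen: $3,800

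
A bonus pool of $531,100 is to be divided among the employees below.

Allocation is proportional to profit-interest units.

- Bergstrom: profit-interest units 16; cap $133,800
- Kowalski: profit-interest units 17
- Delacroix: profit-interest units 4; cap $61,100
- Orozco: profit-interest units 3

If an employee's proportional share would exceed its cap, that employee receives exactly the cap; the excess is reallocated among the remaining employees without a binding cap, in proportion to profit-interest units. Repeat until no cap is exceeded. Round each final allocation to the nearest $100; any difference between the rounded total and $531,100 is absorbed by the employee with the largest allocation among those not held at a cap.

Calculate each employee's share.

Profit-interest units total: 40.
Unconstrained shares: Bergstrom 212,440.00; Kowalski 225,717.50; Delacroix 53,110.00; Orozco 39,832.50.
Held at cap: Bergstrom ($133,800); remaining pool $397,300 reallocated over remaining profit-interest units 24.
Held at cap: Delacroix ($61,100); remaining pool $336,200 reallocated over remaining profit-interest units 20.
Redistributed shares: Kowalski 285,770.00 → $285,800; Orozco 50,430.00 → $50,400.

Bergstrom: $133,800 · Kowalski: $285,800 · Delacroix: $61,100 · Orozco: $50,400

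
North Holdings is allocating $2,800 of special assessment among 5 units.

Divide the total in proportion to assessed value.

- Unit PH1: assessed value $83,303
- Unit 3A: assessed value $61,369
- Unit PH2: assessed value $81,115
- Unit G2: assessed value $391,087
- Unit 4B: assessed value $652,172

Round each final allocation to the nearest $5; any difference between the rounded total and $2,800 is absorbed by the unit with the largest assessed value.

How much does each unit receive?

Unit PH1: $185 · Unit 3A: $135 · Unit PH2: $180 · Unit G2: $865 · Unit 4B: $1,435

Total assessed value = 83,303 + 61,369 + 81,115 + 391,087 + 652,172 = 1,269,046.
Proportional shares: Unit PH1 183.80; Unit 3A 135.40; Unit PH2 178.97; Unit G2 862.89; Unit 4B 1,438.94.
At nearest $5: Unit PH1 $185; Unit 3A $135; Unit PH2 $180; Unit G2 $865; Unit 4B $1,440. Sum = $2,805.
Difference $2,800 − $2,805 = −$5 applied to largest assessed value (Unit 4B): Unit 4B becomes $1,435.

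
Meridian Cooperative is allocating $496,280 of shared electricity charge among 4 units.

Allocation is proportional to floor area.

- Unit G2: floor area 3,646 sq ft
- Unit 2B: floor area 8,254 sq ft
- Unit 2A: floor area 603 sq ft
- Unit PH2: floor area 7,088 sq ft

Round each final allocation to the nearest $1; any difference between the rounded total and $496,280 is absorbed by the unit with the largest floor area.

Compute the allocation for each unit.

Unit G2: $92,361; Unit 2B: $209,090; Unit 2A: $15,275; Unit PH2: $179,554

Total floor area = 19,591.
Proportional shares: Unit G2 3,646/19,591 × $496,280 = 92,360.62; Unit 2B 8,254/19,591 × $496,280 = 209,090.66; Unit 2A 603/19,591 × $496,280 = 15,275.22; Unit PH2 7,088/19,591 × $496,280 = 179,553.501.
At nearest $1: Unit G2 $92,361; Unit 2B $209,091; Unit 2A $15,275; Unit PH2 $179,554. Sum = $496,281.
Difference $496,280 − $496,281 = −$1 applied to largest floor area (Unit 2B): Unit 2B becomes $209,090.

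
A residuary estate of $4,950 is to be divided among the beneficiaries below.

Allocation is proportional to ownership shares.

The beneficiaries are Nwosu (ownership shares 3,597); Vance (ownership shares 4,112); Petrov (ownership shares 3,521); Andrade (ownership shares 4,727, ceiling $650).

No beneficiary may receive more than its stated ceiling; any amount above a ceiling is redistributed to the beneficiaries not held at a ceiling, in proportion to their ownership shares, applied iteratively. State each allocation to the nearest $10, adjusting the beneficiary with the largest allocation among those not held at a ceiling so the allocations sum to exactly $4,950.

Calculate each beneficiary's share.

Total ownership shares = 15,957.
Unconstrained shares: Nwosu 1,115.82; Vance 1,275.58; Petrov 1,092.24; Andrade 1,466.36.
Capped: Andrade ($650); residual $4,300 reallocated over remaining ownership shares 11,230.
Remaining shares: Nwosu 1,377.30 → $1,380; Vance 1,574.50 → $1,570; Petrov 1,348.20 → $1,350.

Nwosu: $1,380 · Vance: $1,570 · Petrov: $1,350 · Andrade: $650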